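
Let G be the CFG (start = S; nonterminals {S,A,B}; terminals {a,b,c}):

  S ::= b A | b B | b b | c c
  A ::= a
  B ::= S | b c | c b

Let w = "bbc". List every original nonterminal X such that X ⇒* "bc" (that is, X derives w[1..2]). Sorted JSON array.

CNF form of G:
  S -> T0 A | T0 B | T0 T0 | T1 T1
  A -> a
  B -> T0 A | T0 B | T0 T0 | T0 T1 | T1 T0 | T1 T1
  T0 -> b
  T1 -> c

CYK table (by increasing span) (cells [i..j] with 1 ≤ i ≤ j ≤ 2 only):
  [1..1]={T0}  "b"  orig:{}
  [2..2]={T1}  "c"  orig:{}
  [1..2]={B}  "bc"

Original NTs in T[1,2] deriving "bc": ["B"]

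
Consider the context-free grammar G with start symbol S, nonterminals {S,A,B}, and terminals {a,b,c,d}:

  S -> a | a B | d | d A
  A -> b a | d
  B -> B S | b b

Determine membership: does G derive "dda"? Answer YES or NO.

Convert to CNF:
  S -> T1 B | T2 A | a | d
  A -> T0 T1 | d
  B -> B S | T0 T0
  T0 -> b
  T1 -> a
  T2 -> d

CYK fill:
  [0..0]={A,S,T2}  "d"  orig:{A,S}
  [1..1]={A,S,T2}  "d"  orig:{A,S}
  [2..2]={S,T1}  "a"  orig:{S}
  [0..1]={S}  "dd"
  [1..2]=∅  "da"
  [0..2]=∅  "dda"

S ∉ T[0,2] ⇒ NO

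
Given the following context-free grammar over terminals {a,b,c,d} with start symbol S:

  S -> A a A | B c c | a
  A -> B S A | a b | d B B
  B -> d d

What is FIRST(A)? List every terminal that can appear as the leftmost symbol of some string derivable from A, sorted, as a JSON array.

FIRST sets, iterate to fixpoint:
[1]
  A via A→a b: +{a}
  A via A→d B B: +{d}
  B via B→d d: +{d}
  S via S→A a A: +{a,d}
  FIRST[S]={a,d}  FIRST[A]={a,d}  FIRST[B]={d}
[2] (stable)
  FIRST[S]={a,d}  FIRST[A]={a,d}  FIRST[B]={d}

FIRST(A) = ["a", "d"]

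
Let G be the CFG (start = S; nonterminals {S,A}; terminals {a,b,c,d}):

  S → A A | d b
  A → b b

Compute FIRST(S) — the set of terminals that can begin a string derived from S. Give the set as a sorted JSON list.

Compute FIRST by fixpoint:
pass 1:
  A via A→b b: +{b}
  S via S→A A: +{b}
  S via S→d b: +{d}
  FIRST[S]={b,d}  FIRST[A]={b}
pass 2: (no change)
  FIRST[S]={b,d}  FIRST[A]={b}

FIRST(S) = ["b", "d"]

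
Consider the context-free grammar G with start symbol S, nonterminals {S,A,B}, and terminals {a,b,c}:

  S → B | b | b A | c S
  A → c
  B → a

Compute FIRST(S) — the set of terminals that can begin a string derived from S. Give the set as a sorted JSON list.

FIRST sets, iterate to fixpoint:
iter 1:
  A via A→c: +{c}
  B via B→a: +{a}
  S via S→B: +{a}
  S via S→b: +{b}
  S via S→c S: +{c}
  S: {a,b,c}  A: {c}  B: {a}
iter 2: — fixpoint
  S: {a,b,c}  A: {c}  B: {a}

FIRST(S) = ["a", "b", "c"]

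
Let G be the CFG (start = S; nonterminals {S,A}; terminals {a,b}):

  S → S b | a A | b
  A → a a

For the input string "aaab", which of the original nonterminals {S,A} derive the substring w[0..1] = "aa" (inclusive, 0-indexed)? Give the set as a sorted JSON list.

CNF form of G:
  S -> S T1 | T0 A | b
  A -> T0 T0
  T0 -> a
  T1 -> b

CYK table (by increasing span) — only the sub-triangle for w[0..1]:
  cell(0,0) a: {T0}  orig:{}
  cell(1,1) a: {T0}  orig:{}
  cell(0,1) aa: {A}

Original NTs in T[0,1] deriving "aa": ["A"]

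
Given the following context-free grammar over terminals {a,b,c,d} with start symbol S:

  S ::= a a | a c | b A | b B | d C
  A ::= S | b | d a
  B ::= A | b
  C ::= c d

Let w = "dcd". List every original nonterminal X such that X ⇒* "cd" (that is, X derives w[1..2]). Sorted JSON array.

CNF form of G:
  S -> T0 T0 | T0 T1 | T2 A | T2 B | T3 C
  A -> T0 T0 | T0 T1 | T2 A | T2 B | T3 C | T3 T0 | b
  B -> T0 T0 | T0 T1 | T2 A | T2 B | T3 C | T3 T0 | b
  C -> T1 T3
  T0 -> a
  T1 -> c
  T2 -> b
  T3 -> d

CYK table (by increasing span), restricted to cells inside w[1..2]:
  cell(1,1) c: {T1}  orig:{}
  cell(2,2) d: {T3}  orig:{}
  cell(1,2) cd: {C}

Original NTs in T[1,2] deriving "cd": ["C"]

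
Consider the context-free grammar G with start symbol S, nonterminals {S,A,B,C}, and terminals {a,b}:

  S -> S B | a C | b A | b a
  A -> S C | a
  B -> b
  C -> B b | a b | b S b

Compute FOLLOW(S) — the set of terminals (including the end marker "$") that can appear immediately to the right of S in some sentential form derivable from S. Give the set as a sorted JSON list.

Compute FIRST by fixpoint:
round 1:
  A via A→a: +{a}
  B via B→b: +{b}
  C via C→B b: +{b}
  C via C→a b: +{a}
  S via S→a C: +{a}
  S via S→b A: +{b}
  S: {a,b}  A: {a}  B: {b}  C: {a,b}
round 2:
  A via A→S C: +{b}
  S: {a,b}  A: {a,b}  B: {b}  C: {a,b}
round 3: (stable)
  S: {a,b}  A: {a,b}  B: {b}  C: {a,b}

FOLLOW iteration:
initialize: $ ∈ FOLLOW(S)
[1]
  A→S C: FOLLOW(S) ⊇ FIRST(C) = {a,b}; new: +{a,b}
  C→B b: FOLLOW(B) ⊇ FIRST(b) = {b}; new: +{b}
  S→S B: FOLLOW(B) ⊇ FOLLOW(S) ⊇ {$,a,b}; new: +{$,a}
  S→a C: FOLLOW(C) ⊇ FOLLOW(S) ⊇ {$,a,b}; new: +{$,a,b}
  S→b A: FOLLOW(A) ⊇ FOLLOW(S) ⊇ {$,a,b}; new: +{$,a,b}
  FOLLOW[S]={$,a,b}  FOLLOW[A]={$,a,b}  FOLLOW[B]={$,a,b}  FOLLOW[C]={$,a,b}
[2] done
  FOLLOW[S]={$,a,b}  FOLLOW[A]={$,a,b}  FOLLOW[B]={$,a,b}  FOLLOW[C]={$,a,b}

FOLLOW(S) = ["$", "a", "b"]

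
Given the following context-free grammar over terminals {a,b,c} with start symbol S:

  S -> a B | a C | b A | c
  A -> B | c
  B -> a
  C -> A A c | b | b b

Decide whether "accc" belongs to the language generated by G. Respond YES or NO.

Convert to CNF:
  S -> T1 A | T2 B | T2 C | c
  A -> a | c
  B -> a
  C -> A X3 | T1 T1 | b
  T0 -> c
  T1 -> b
  T2 -> a
  X3 -> A T0

CYK fill:
  T[0,0] 'a' = {A,B,T2}  orig:{A,B}
  T[1,1] 'c' = {A,S,T0}  orig:{A,S}
  T[2,2] 'c' = {A,S,T0}  orig:{A,S}
  T[3,3] 'c' = {A,S,T0}  orig:{A,S}
  T[0,1] 'ac' = {X3}  orig:{}
  T[1,2] 'cc' = {X3}  orig:{}
  T[2,3] 'cc' = {X3}  orig:{}
  T[0,2] 'acc' = {C}
  T[1,3] 'ccc' = {C}
  T[0,3] 'accc' = {S}

S ∈ T[0,3] ⇒ YES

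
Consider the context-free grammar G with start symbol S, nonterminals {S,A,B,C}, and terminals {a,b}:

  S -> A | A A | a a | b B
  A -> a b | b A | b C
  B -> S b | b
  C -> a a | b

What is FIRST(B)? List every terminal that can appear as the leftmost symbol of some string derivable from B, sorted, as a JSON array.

FIRST sets, iterate to fixpoint:
[1]
  A via A→a b: +{a}
  A via A→b A: +{b}
  B via B→b: +{b}
  C via C→a a: +{a}
  C via C→b: +{b}
  S via S→A: +{a,b}
  S: {a,b}  A: {a,b}  B: {b}  C: {a,b}
[2]
  B via B→S b: +{a}
  S: {a,b}  A: {a,b}  B: {a,b}  C: {a,b}
[3] done
  S: {a,b}  A: {a,b}  B: {a,b}  C: {a,b}

FIRST(B) = ["a", "b"]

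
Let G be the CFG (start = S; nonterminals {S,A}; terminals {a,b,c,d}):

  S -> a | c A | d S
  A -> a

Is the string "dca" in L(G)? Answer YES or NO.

Convert to CNF:
  S -> T0 A | T1 S | a
  A -> a
  T0 -> c
  T1 -> d

Fill CYK table bottom-up:
  [0..0]={T1}  "d"  orig:{}
  [1..1]={T0}  "c"  orig:{}
  [2..2]={A,S}  "a"
  [0..1]=∅  "dc"
  [1..2]={S}  "ca"
  [0..2]={S}  "dca"

S ∈ T[0,2] ⇒ YES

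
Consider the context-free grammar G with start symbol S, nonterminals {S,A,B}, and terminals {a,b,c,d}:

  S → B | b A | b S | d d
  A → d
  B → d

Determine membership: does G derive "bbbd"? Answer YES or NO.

Convert to CNF:
  S -> T0 A | T0 S | T1 T1 | d
  A -> d
  B -> d
  T0 -> b
  T1 -> d

CYK fill:
  T[0,0] 'b' = {T0}  orig:{}
  T[1,1] 'b' = {T0}  orig:{}
  T[2,2] 'b' = {T0}  orig:{}
  T[3,3] 'd' = {A,B,S,T1}  orig:{A,B,S}
  T[0,1] 'bb' = ∅
  T[1,2] 'bb' = ∅
  T[2,3] 'bd' = {S}
  T[0,2] 'bbb' = ∅
  T[1,3] 'bbd' = {S}
  T[0,3] 'bbbd' = {S}

S ∈ T[0,3] ⇒ YES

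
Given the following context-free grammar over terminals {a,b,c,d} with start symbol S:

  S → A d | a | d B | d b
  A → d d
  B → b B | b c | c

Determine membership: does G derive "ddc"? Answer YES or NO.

Convert to CNF:
  S -> A T0 | T0 B | T0 T1 | a
  A -> T0 T0
  B -> T1 B | T1 T2 | c
  T0 -> d
  T1 -> b
  T2 -> c

CYK table (by increasing span):
  T[0,0] 'd' = {T0}  orig:{}
  T[1,1] 'd' = {T0}  orig:{}
  T[2,2] 'c' = {B,T2}  orig:{B}
  T[0,1] 'dd' = {A}
  T[1,2] 'dc' = {S}
  T[0,2] 'ddc' = ∅

S ∉ T[0,2] ⇒ NO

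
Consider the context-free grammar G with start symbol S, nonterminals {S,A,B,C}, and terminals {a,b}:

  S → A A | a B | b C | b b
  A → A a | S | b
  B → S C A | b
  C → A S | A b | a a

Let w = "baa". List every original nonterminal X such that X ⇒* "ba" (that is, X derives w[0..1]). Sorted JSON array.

Convert to CNF:
  S -> A A | T0 B | T1 C | T1 T1
  A -> A A | A T0 | T0 B | T1 C | T1 T1 | b
  B -> S X2 | b
  C -> A S | A T1 | T0 T0
  T0 -> a
  T1 -> b
  X2 -> C A

Fill CYK table bottom-up — only the sub-triangle for w[0..1]:
  cell(0,0) b: {A,B,T1}  orig:{A,B}
  cell(1,1) a: {T0}  orig:{}
  cell(0,1) ba: {A}

Original NTs in T[0,1] deriving "ba": ["A"]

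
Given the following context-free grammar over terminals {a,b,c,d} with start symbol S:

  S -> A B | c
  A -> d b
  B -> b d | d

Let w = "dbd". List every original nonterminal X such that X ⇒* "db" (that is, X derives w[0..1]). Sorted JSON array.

Convert to CNF:
  S -> A B | c
  A -> T0 T1
  B -> T1 T0 | d
  T0 -> d
  T1 -> b

Fill CYK table bottom-up, restricted to cells inside w[0..1]:
  cell(0,0) d: {B,T0}  orig:{B}
  cell(1,1) b: {T1}  orig:{}
  cell(0,1) db: {A}

Original NTs in T[0,1] deriving "db": ["A"]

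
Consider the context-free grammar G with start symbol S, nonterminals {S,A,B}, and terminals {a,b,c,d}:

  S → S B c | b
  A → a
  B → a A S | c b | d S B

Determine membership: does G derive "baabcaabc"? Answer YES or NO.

Convert to CNF:
  S -> S X6 | b
  A -> a
  B -> T0 X4 | T1 T2 | T3 X5
  T0 -> a
  T1 -> c
  T2 -> b
  T3 -> d
  X4 -> A S
  X5 -> S B
  X6 -> B T1

Fill CYK table bottom-up:
  cell(0,0) b: {S,T2}  orig:{S}
  cell(1,1) a: {A,T0}  orig:{A}
  cell(2,2) a: {A,T0}  orig:{A}
  cell(3,3) b: {S,T2}  orig:{S}
  cell(4,4) c: {T1}  orig:{}
  cell(5,5) a: {A,T0}  orig:{A}
  cell(6,6) a: {A,T0}  orig:{A}
  cell(7,7) b: {S,T2}  orig:{S}
  cell(8,8) c: {T1}  orig:{}
  cell(0,1) ba: ∅
  cell(1,2) aa: ∅
  cell(2,3) ab: {X4}  orig:{}
  cell(3,4) bc: ∅
  cell(4,5) ca: ∅
  cell(5,6) aa: ∅
  cell(6,7) ab: {X4}  orig:{}
  cell(7,8) bc: ∅
  cell(0,2) baa: ∅
  cell(1,3) aab: {B}
  cell(2,4) abc: ∅
  cell(3,5) bca: ∅
  cell(4,6) caa: ∅
  cell(5,7) aab: {B}
  cell(6,8) abc: ∅
  cell(0,3) baab: {X5}  orig:{}
  cell(1,4) aabc: {X6}  orig:{}
  cell(2,5) abca: ∅
  cell(3,6) bcaa: ∅
  cell(4,7) caab: ∅
  cell(5,8) aabc: {X6}  orig:{}
  cell(0,4) baabc: {S}
  cell(1,5) aabca: ∅
  cell(2,6) abcaa: ∅
  cell(3,7) bcaab: ∅
  cell(4,8) caabc: ∅
  cell(0,5) baabca: ∅
  cell(1,6) aabcaa: ∅
  cell(2,7) abcaab: ∅
  cell(3,8) bcaabc: ∅
  cell(0,6) baabcaa: ∅
  cell(1,7) aabcaab: ∅
  cell(2,8) abcaabc: ∅
  cell(0,7) baabcaab: {X5}  orig:{}
  cell(1,8) aabcaabc: ∅
  cell(0,8) baabcaabc: {S}

S ∈ T[0,8] ⇒ YES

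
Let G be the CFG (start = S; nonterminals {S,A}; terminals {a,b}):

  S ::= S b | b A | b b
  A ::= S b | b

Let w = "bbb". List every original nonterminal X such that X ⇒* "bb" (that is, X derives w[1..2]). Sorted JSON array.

CNF form of G:
  S -> S T0 | T0 A | T0 T0
  A -> S T0 | b
  T0 -> b

Fill CYK table bottom-up (cells [i..j] with 1 ≤ i ≤ j ≤ 2 only):
  [1..1]={A,T0}  "b"  orig:{A}
  [2..2]={A,T0}  "b"  orig:{A}
  [1..2]={S}  "bb"

Original NTs in T[1,2] deriving "bb": ["S"]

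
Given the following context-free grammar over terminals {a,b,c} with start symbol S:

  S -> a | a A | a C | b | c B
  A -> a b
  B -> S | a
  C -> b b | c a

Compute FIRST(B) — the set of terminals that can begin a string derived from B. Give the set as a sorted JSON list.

Compute FIRST by fixpoint:
round 1:
  A via A→a b: +{a}
  B via B→a: +{a}
  C via C→b b: +{b}
  C via C→c a: +{c}
  S via S→a: +{a}
  S via S→b: +{b}
  S via S→c B: +{c}
  FIRST[S]={a,b,c}  FIRST[A]={a}  FIRST[B]={a}  FIRST[C]={b,c}
round 2:
  B via B→S: +{b,c}
  FIRST[S]={a,b,c}  FIRST[A]={a}  FIRST[B]={a,b,c}  FIRST[C]={b,c}
round 3: done
  FIRST[S]={a,b,c}  FIRST[A]={a}  FIRST[B]={a,b,c}  FIRST[C]={b,c}

FIRST(B) = ["a", "b", "c"]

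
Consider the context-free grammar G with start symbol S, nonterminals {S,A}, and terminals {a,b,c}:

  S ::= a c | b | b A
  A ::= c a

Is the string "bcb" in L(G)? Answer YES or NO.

Convert to CNF:
  S -> T1 T0 | T2 A | b
  A -> T0 T1
  T0 -> c
  T1 -> a
  T2 -> b

Fill CYK table bottom-up:
  [0..0]={S,T2}  "b"  orig:{S}
  [1..1]={T0}  "c"  orig:{}
  [2..2]={S,T2}  "b"  orig:{S}
  [0..1]=∅  "bc"
  [1..2]=∅  "cb"
  [0..2]=∅  "bcb"

S ∉ T[0,2] ⇒ NO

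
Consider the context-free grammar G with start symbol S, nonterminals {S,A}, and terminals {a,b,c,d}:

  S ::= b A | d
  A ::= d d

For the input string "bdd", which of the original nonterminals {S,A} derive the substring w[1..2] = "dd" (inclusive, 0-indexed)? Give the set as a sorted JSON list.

CNF form of G:
  S -> T1 A | d
  A -> T0 T0
  T0 -> d
  T1 -> b

CYK fill — only the sub-triangle for w[1..2]:
  [1..1]={S,T0}  "d"  orig:{S}
  [2..2]={S,T0}  "d"  orig:{S}
  [1..2]={A}  "dd"

Original NTs in T[1,2] deriving "dd": ["A"]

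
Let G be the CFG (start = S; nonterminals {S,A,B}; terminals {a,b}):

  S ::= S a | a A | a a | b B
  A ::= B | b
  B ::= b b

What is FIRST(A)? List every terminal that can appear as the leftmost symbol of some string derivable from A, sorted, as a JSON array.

Compute FIRST by fixpoint:
pass 1:
  A via A→b: +{b}
  B via B→b b: +{b}
  S via S→a A: +{a}
  S via S→b B: +{b}
  FIRST[S]={a,b}  FIRST[A]={b}  FIRST[B]={b}
pass 2: (stable)
  FIRST[S]={a,b}  FIRST[A]={b}  FIRST[B]={b}

FIRST(A) = ["b"]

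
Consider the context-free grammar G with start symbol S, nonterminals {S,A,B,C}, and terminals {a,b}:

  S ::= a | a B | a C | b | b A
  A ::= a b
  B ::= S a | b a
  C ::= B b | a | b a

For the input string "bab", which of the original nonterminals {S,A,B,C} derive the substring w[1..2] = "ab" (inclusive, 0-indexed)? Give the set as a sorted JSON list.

Convert to CNF:
  S -> T0 B | T0 C | T1 A | a | b
  A -> T0 T1
  B -> S T0 | T1 T0
  C -> B T1 | T1 T0 | a
  T0 -> a
  T1 -> b

CYK fill — only the sub-triangle for w[1..2]:
  [1..1]={C,S,T0}  "a"  orig:{C,S}
  [2..2]={S,T1}  "b"  orig:{S}
  [1..2]={A}  "ab"

Original NTs in T[1,2] deriving "ab": ["A"]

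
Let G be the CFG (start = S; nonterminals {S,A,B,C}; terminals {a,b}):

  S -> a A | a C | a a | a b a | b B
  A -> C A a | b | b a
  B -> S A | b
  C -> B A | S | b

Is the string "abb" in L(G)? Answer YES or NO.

Convert to CNF:
  S -> T0 A | T0 C | T0 T0 | T0 X4 | T1 B
  A -> C X2 | T1 T0 | b
  B -> S A | b
  C -> B A | T0 A | T0 C | T0 T0 | T0 X3 | T1 B | b
  T0 -> a
  T1 -> b
  X2 -> A T0
  X3 -> T1 T0
  X4 -> T1 T0

CYK table (by increasing span):
  [0..0]={T0}  "a"  orig:{}
  [1..1]={A,B,C,T1}  "b"  orig:{A,B,C}
  [2..2]={A,B,C,T1}  "b"  orig:{A,B,C}
  [0..1]={C,S}  "ab"
  [1..2]={C,S}  "bb"
  [0..2]={B,C,S}  "abb"

S ∈ T[0,2] ⇒ YES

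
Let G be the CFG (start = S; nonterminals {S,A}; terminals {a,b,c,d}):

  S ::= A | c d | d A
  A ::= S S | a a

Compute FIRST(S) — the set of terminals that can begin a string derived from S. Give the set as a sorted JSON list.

FIRST sets, iterate to fixpoint:
pass 1:
  A via A→a a: +{a}
  S via S→A: +{a}
  S via S→c d: +{c}
  S via S→d A: +{d}
  FIRST(S)={a,c,d}  FIRST(A)={a}
pass 2:
  A via A→S S: +{c,d}
  FIRST(S)={a,c,d}  FIRST(A)={a,c,d}
pass 3: — fixpoint
  FIRST(S)={a,c,d}  FIRST(A)={a,c,d}

FIRST(S) = ["a", "c", "d"]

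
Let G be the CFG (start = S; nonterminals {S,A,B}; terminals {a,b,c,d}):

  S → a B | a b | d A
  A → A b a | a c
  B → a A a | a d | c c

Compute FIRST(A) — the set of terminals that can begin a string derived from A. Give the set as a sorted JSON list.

FIRST iteration:
round 1:
  A via A→a c: +{a}
  B via B→a A a: +{a}
  B via B→c c: +{c}
  S via S→a B: +{a}
  S via S→d A: +{d}
  FIRST[S]={a,d}  FIRST[A]={a}  FIRST[B]={a,c}
round 2: (no change)
  FIRST[S]={a,d}  FIRST[A]={a}  FIRST[B]={a,c}

FIRST(A) = ["a"]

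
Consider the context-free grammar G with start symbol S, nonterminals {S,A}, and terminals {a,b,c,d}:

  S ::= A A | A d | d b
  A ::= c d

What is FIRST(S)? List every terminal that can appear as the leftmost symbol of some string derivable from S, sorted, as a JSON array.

FIRST sets, iterate to fixpoint:
pass 1:
  A via A→c d: +{c}
  S via S→A A: +{c}
  S via S→d b: +{d}
  FIRST[S]={c,d}  FIRST[A]={c}
pass 2: done
  FIRST[S]={c,d}  FIRST[A]={c}

FIRST(S) = ["c", "d"]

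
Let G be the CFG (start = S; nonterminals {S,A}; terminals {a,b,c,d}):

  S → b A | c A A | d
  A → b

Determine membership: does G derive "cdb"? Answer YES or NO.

CNF form of G:
  S -> T0 A | T1 X2 | d
  A -> b
  T0 -> b
  T1 -> c
  X2 -> A A

Fill CYK table bottom-up:
  cell(0,0) c: {T1}  orig:{}
  cell(1,1) d: {S}
  cell(2,2) b: {A,T0}  orig:{A}
  cell(0,1) cd: ∅
  cell(1,2) db: ∅
  cell(0,2) cdb: ∅

S ∉ T[0,2] ⇒ NO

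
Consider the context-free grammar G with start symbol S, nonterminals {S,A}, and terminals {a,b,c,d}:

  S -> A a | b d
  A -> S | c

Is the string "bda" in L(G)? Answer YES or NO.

CNF form of G:
  S -> A T0 | T1 T2
  A -> A T0 | T1 T2 | c
  T0 -> a
  T1 -> b
  T2 -> d

Fill CYK table bottom-up:
  cell(0,0) b: {T1}  orig:{}
  cell(1,1) d: {T2}  orig:{}
  cell(2,2) a: {T0}  orig:{}
  cell(0,1) bd: {A,S}
  cell(1,2) da: ∅
  cell(0,2) bda: {A,S}

S ∈ T[0,2] ⇒ YES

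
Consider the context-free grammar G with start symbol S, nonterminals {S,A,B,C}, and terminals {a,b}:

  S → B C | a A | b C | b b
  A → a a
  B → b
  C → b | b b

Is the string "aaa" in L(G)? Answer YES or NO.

CNF form of G:
  S -> B C | T0 A | T1 C | T1 T1
  A -> T0 T0
  B -> b
  C -> T1 T1 | b
  T0 -> a
  T1 -> b

CYK fill:
  cell(0,0) a: {T0}  orig:{}
  cell(1,1) a: {T0}  orig:{}
  cell(2,2) a: {T0}  orig:{}
  cell(0,1) aa: {A}
  cell(1,2) aa: {A}
  cell(0,2) aaa: {S}

S ∈ T[0,2] ⇒ YES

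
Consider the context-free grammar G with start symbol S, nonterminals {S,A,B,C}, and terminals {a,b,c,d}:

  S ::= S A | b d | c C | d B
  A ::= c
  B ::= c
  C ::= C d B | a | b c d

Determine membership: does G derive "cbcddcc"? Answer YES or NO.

CNF form of G:
  S -> S A | T0 B | T1 T0 | T2 C
  A -> c
  B -> c
  C -> C X3 | T1 X4 | a
  T0 -> d
  T1 -> b
  T2 -> c
  X3 -> T0 B
  X4 -> T2 T0

CYK fill:
  [0..0]={A,B,T2}  "c"  orig:{A,B}
  [1..1]={T1}  "b"  orig:{}
  [2..2]={A,B,T2}  "c"  orig:{A,B}
  [3..3]={T0}  "d"  orig:{}
  [4..4]={T0}  "d"  orig:{}
  [5..5]={A,B,T2}  "c"  orig:{A,B}
  [6..6]={A,B,T2}  "c"  orig:{A,B}
  [0..1]=∅  "cb"
  [1..2]=∅  "bc"
  [2..3]={X4}  "cd"  orig:{}
  [3..4]=∅  "dd"
  [4..5]={S,X3}  "dc"  orig:{S}
  [5..6]=∅  "cc"
  [0..2]=∅  "cbc"
  [1..3]={C}  "bcd"
  [2..4]=∅  "cdd"
  [3..5]=∅  "ddc"
  [4..6]={S}  "dcc"
  [0..3]={S}  "cbcd"
  [1..4]=∅  "bcdd"
  [2..5]=∅  "cddc"
  [3..6]=∅  "ddcc"
  [0..4]=∅  "cbcdd"
  [1..5]={C}  "bcddc"
  [2..6]=∅  "cddcc"
  [0..5]={S}  "cbcddc"
  [1..6]=∅  "bcddcc"
  [0..6]={S}  "cbcddcc"

S ∈ T[0,6] ⇒ YES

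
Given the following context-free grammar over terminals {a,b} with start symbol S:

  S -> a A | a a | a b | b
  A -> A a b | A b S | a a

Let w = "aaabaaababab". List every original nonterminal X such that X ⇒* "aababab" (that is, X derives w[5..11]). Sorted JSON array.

CNF form of G:
  S -> T0 A | T0 T0 | T0 T1 | b
  A -> A X2 | A X3 | T0 T0
  T0 -> a
  T1 -> b
  X2 -> T0 T1
  X3 -> T1 S

CYK fill (cells [i..j] with 5 ≤ i ≤ j ≤ 11 only):
  T[5,5] 'a' = {T0}  orig:{}
  T[6,6] 'a' = {T0}  orig:{}
  T[7,7] 'b' = {S,T1}  orig:{S}
  T[8,8] 'a' = {T0}  orig:{}
  T[9,9] 'b' = {S,T1}  orig:{S}
  T[10,10] 'a' = {T0}  orig:{}
  T[11,11] 'b' = {S,T1}  orig:{S}
  T[5,6] 'aa' = {A,S}
  T[6,7] 'ab' = {S,X2}  orig:{S}
  T[7,8] 'ba' = ∅
  T[8,9] 'ab' = {S,X2}  orig:{S}
  T[9,10] 'ba' = ∅
  T[10,11] 'ab' = {S,X2}  orig:{S}
  T[5,7] 'aab' = ∅
  T[6,8] 'aba' = ∅
  T[7,9] 'bab' = {X3}  orig:{}
  T[8,10] 'aba' = ∅
  T[9,11] 'bab' = {X3}  orig:{}
  T[5,8] 'aaba' = ∅
  T[6,9] 'abab' = ∅
  T[7,10] 'baba' = ∅
  T[8,11] 'abab' = ∅
  T[5,9] 'aabab' = {A}
  T[6,10] 'ababa' = ∅
  T[7,11] 'babab' = ∅
  T[5,10] 'aababa' = ∅
  T[6,11] 'ababab' = ∅
  T[5,11] 'aababab' = {A}

Original NTs in T[5,11] deriving "aababab": ["A"]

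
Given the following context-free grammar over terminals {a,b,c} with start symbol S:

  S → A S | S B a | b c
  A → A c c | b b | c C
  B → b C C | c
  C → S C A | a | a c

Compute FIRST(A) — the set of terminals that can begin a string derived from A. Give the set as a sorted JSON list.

FIRST iteration:
round 1:
  A via A→b b: +{b}
  A via A→c C: +{c}
  B via B→b C C: +{b}
  B via B→c: +{c}
  C via C→a: +{a}
  S via S→A S: +{b,c}
  FIRST[S]={b,c}  FIRST[A]={b,c}  FIRST[B]={b,c}  FIRST[C]={a}
round 2:
  C via C→S C A: +{b,c}
  FIRST[S]={b,c}  FIRST[A]={b,c}  FIRST[B]={b,c}  FIRST[C]={a,b,c}
round 3: done
  FIRST[S]={b,c}  FIRST[A]={b,c}  FIRST[B]={b,c}  FIRST[C]={a,b,c}

FIRST(A) = ["b", "c"]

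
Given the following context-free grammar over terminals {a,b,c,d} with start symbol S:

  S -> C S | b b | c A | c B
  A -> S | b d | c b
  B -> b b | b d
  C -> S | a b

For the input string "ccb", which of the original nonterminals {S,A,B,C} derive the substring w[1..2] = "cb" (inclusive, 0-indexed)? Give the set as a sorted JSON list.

Convert to CNF:
  S -> C S | T0 T0 | T2 A | T2 B
  A -> C S | T0 T0 | T0 T1 | T2 A | T2 B | T2 T0
  B -> T0 T0 | T0 T1
  C -> C S | T0 T0 | T2 A | T2 B | T3 T0
  T0 -> b
  T1 -> d
  T2 -> c
  T3 -> a

CYK fill (cells [i..j] with 1 ≤ i ≤ j ≤ 2 only):
  T[1,1] 'c' = {T2}  orig:{}
  T[2,2] 'b' = {T0}  orig:{}
  T[1,2] 'cb' = {A}

Original NTs in T[1,2] deriving "cb": ["A"]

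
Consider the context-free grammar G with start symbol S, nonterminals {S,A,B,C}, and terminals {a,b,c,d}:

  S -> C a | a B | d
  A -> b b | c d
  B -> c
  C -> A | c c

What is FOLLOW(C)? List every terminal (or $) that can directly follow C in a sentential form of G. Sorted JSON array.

FIRST iteration:
pass 1:
  A via A→b b: +{b}
  A via A→c d: +{c}
  B via B→c: +{c}
  C via C→A: +{b,c}
  S via S→C a: +{b,c}
  S via S→a B: +{a}
  S via S→d: +{d}
  S: {a,b,c,d}  A: {b,c}  B: {c}  C: {b,c}
pass 2: done
  S: {a,b,c,d}  A: {b,c}  B: {c}  C: {b,c}

FOLLOW sets:
seed FOLLOW(S) with $
iter 1:
  S→C a: FOLLOW(C) ⊇ FIRST(a) = {a}; new: +{a}
  S→a B: FOLLOW(B) ⊇ FOLLOW(S) ⊇ {$}; new: +{$}
  FOLLOW(S)={$}  FOLLOW(A)={}  FOLLOW(B)={$}  FOLLOW(C)={a}
iter 2:
  C→A: FOLLOW(A) ⊇ FOLLOW(C) ⊇ {a}; new: +{a}
  FOLLOW(S)={$}  FOLLOW(A)={a}  FOLLOW(B)={$}  FOLLOW(C)={a}
iter 3: (no change)
  FOLLOW(S)={$}  FOLLOW(A)={a}  FOLLOW(B)={$}  FOLLOW(C)={a}

FOLLOW(C) = ["a"]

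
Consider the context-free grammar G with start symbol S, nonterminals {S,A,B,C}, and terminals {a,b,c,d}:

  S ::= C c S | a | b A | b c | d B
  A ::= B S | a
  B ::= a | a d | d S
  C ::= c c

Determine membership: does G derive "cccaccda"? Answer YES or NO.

CNF form of G:
  S -> C X4 | T1 B | T3 A | T3 T2 | a
  A -> B S | a
  B -> T0 T1 | T1 S | a
  C -> T2 T2
  T0 -> a
  T1 -> d
  T2 -> c
  T3 -> b
  X4 -> T2 S

CYK fill:
  cell(0,0) c: {T2}  orig:{}
  cell(1,1) c: {T2}  orig:{}
  cell(2,2) c: {T2}  orig:{}
  cell(3,3) a: {A,B,S,T0}  orig:{A,B,S}
  cell(4,4) c: {T2}  orig:{}
  cell(5,5) c: {T2}  orig:{}
  cell(6,6) d: {T1}  orig:{}
  cell(7,7) a: {A,B,S,T0}  orig:{A,B,S}
  cell(0,1) cc: {C}
  cell(1,2) cc: {C}
  cell(2,3) ca: {X4}  orig:{}
  cell(3,4) ac: ∅
  cell(4,5) cc: {C}
  cell(5,6) cd: ∅
  cell(6,7) da: {B,S}
  cell(0,2) ccc: ∅
  cell(1,3) cca: ∅
  cell(2,4) cac: ∅
  cell(3,5) acc: ∅
  cell(4,6) ccd: ∅
  cell(5,7) cda: {X4}  orig:{}
  cell(0,3) ccca: {S}
  cell(1,4) ccac: ∅
  cell(2,5) cacc: ∅
  cell(3,6) accd: ∅
  cell(4,7) ccda: ∅
  cell(0,4) cccac: ∅
  cell(1,5) ccacc: ∅
  cell(2,6) caccd: ∅
  cell(3,7) accda: ∅
  cell(0,5) cccacc: ∅
  cell(1,6) ccaccd: ∅
  cell(2,7) caccda: ∅
  cell(0,6) cccaccd: ∅
  cell(1,7) ccaccda: ∅
  cell(0,7) cccaccda: ∅

S ∉ T[0,7] ⇒ NO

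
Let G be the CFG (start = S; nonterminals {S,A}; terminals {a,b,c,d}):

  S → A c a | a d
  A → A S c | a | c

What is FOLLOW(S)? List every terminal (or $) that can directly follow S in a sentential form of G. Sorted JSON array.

FIRST sets, iterate to fixpoint:
round 1:
  A via A→a: +{a}
  A via A→c: +{c}
  S via S→A c a: +{a,c}
  FIRST[S]={a,c}  FIRST[A]={a,c}
round 2: done
  FIRST[S]={a,c}  FIRST[A]={a,c}

FOLLOW sets:
FOLLOW(S) := {$}
iter 1:
  A→A S c: FOLLOW(A) ⊇ FIRST(S) = {a,c}; new: +{a,c}
  A→A S c: FOLLOW(S) ⊇ FIRST(c) = {c}; new: +{c}
  S: {$,c}  A: {a,c}
iter 2: (no change)
  S: {$,c}  A: {a,c}

FOLLOW(S) = ["$", "c"]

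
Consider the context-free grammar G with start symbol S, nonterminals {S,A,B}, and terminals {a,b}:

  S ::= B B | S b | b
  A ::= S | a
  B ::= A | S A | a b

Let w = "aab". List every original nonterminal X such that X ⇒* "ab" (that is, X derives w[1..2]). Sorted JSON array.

Convert to CNF:
  S -> B B | S T0 | b
  A -> B B | S T0 | a | b
  B -> B B | S A | S T0 | T1 T0 | a | b
  T0 -> b
  T1 -> a

Fill CYK table bottom-up — only the sub-triangle for w[1..2]:
  cell(1,1) a: {A,B,T1}  orig:{A,B}
  cell(2,2) b: {A,B,S,T0}  orig:{A,B,S}
  cell(1,2) ab: {A,B,S}

Original NTs in T[1,2] deriving "ab": ["A", "B", "S"]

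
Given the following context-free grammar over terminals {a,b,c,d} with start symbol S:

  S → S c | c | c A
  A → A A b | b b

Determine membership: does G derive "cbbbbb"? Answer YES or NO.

Convert to CNF:
  S -> S T1 | T1 A | c
  A -> A X2 | T0 T0
  T0 -> b
  T1 -> c
  X2 -> A T0

CYK table (by increasing span):
  [0..0]={S,T1}  "c"  orig:{S}
  [1..1]={T0}  "b"  orig:{}
  [2..2]={T0}  "b"  orig:{}
  [3..3]={T0}  "b"  orig:{}
  [4..4]={T0}  "b"  orig:{}
  [5..5]={T0}  "b"  orig:{}
  [0..1]=∅  "cb"
  [1..2]={A}  "bb"
  [2..3]={A}  "bb"
  [3..4]={A}  "bb"
  [4..5]={A}  "bb"
  [0..2]={S}  "cbb"
  [1..3]={X2}  "bbb"  orig:{}
  [2..4]={X2}  "bbb"  orig:{}
  [3..5]={X2}  "bbb"  orig:{}
  [0..3]=∅  "cbbb"
  [1..4]=∅  "bbbb"
  [2..5]=∅  "bbbb"
  [0..4]=∅  "cbbbb"
  [1..5]={A}  "bbbbb"
  [0..5]={S}  "cbbbbb"

S ∈ T[0,5] ⇒ YES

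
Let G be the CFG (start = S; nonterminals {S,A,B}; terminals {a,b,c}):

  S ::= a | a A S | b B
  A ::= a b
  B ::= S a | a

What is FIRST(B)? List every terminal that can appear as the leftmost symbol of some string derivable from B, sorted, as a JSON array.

FIRST sets, iterate to fixpoint:
pass 1:
  A via A→a b: +{a}
  B via B→a: +{a}
  S via S→a: +{a}
  S via S→b B: +{b}
  S: {a,b}  A: {a}  B: {a}
pass 2:
  B via B→S a: +{b}
  S: {a,b}  A: {a}  B: {a,b}
pass 3: — fixpoint
  S: {a,b}  A: {a}  B: {a,b}

FIRST(B) = ["a", "b"]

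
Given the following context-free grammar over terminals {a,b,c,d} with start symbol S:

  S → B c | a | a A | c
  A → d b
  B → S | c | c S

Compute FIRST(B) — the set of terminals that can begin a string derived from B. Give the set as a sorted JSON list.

Compute FIRST by fixpoint:
round 1:
  A via A→d b: +{d}
  B via B→c: +{c}
  S via S→B c: +{c}
  S via S→a: +{a}
  FIRST(S)={a,c}  FIRST(A)={d}  FIRST(B)={c}
round 2:
  B via B→S: +{a}
  FIRST(S)={a,c}  FIRST(A)={d}  FIRST(B)={a,c}
round 3: — fixpoint
  FIRST(S)={a,c}  FIRST(A)={d}  FIRST(B)={a,c}

FIRST(B) = ["a", "c"]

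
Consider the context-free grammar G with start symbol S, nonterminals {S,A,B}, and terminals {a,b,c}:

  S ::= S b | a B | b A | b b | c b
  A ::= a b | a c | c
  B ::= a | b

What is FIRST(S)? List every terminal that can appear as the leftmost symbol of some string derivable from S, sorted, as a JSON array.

FIRST sets, iterate to fixpoint:
iter 1:
  A via A→a b: +{a}
  A via A→c: +{c}
  B via B→a: +{a}
  B via B→b: +{b}
  S via S→a B: +{a}
  S via S→b A: +{b}
  S via S→c b: +{c}
  FIRST[S]={a,b,c}  FIRST[A]={a,c}  FIRST[B]={a,b}
iter 2: — fixpoint
  FIRST[S]={a,b,c}  FIRST[A]={a,c}  FIRST[B]={a,b}

FIRST(S) = ["a", "b", "c"]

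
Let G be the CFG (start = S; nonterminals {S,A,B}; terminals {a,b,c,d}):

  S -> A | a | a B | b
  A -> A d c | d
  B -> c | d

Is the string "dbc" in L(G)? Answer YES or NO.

CNF form of G:
  S -> A X4 | T2 B | a | b | d
  A -> A X3 | d
  B -> c | d
  T0 -> d
  T1 -> c
  T2 -> a
  X3 -> T0 T1
  X4 -> T0 T1

CYK fill:
  T[0,0] 'd' = {A,B,S,T0}  orig:{A,B,S}
  T[1,1] 'b' = {S}
  T[2,2] 'c' = {B,T1}  orig:{B}
  T[0,1] 'db' = ∅
  T[1,2] 'bc' = ∅
  T[0,2] 'dbc' = ∅

S ∉ T[0,2] ⇒ NO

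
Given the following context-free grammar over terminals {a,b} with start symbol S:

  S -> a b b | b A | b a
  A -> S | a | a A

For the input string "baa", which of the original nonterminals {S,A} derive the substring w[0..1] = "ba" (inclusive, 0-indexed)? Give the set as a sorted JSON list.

CNF form of G:
  S -> T0 X3 | T1 A | T1 T0
  A -> T0 A | T0 X2 | T1 A | T1 T0 | a
  T0 -> a
  T1 -> b
  X2 -> T1 T1
  X3 -> T1 T1

CYK table (by increasing span), restricted to cells inside w[0..1]:
  [0..0]={T1}  "b"  orig:{}
  [1..1]={A,T0}  "a"  orig:{A}
  [0..1]={A,S}  "ba"

Original NTs in T[0,1] deriving "ba": ["A", "S"]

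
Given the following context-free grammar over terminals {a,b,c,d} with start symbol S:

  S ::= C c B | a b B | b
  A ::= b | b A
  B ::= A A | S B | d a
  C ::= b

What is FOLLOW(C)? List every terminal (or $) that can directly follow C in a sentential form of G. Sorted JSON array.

FIRST iteration:
iter 1:
  A via A→b: +{b}
  B via B→A A: +{b}
  B via B→d a: +{d}
  C via C→b: +{b}
  S via S→C c B: +{b}
  S via S→a b B: +{a}
  FIRST(S)={a,b}  FIRST(A)={b}  FIRST(B)={b,d}  FIRST(C)={b}
iter 2:
  B via B→S B: +{a}
  FIRST(S)={a,b}  FIRST(A)={b}  FIRST(B)={a,b,d}  FIRST(C)={b}
iter 3: (no change)
  FIRST(S)={a,b}  FIRST(A)={b}  FIRST(B)={a,b,d}  FIRST(C)={b}

Compute FOLLOW by fixpoint:
seed FOLLOW(S) with $
round 1:
  B→A A: FOLLOW(A) ⊇ FIRST(A) = {b}; new: +{b}
  B→S B: FOLLOW(S) ⊇ FIRST(B) = {a,b,d}; new: +{a,b,d}
  S→C c B: FOLLOW(C) ⊇ FIRST(c) = {c}; new: +{c}
  S→C c B: FOLLOW(B) ⊇ FOLLOW(S) ⊇ {$,a,b,d}; new: +{$,a,b,d}
  S: {$,a,b,d}  A: {b}  B: {$,a,b,d}  C: {c}
round 2:
  B→A A: FOLLOW(A) ⊇ FOLLOW(B) ⊇ {$,a,b,d}; new: +{$,a,d}
  S: {$,a,b,d}  A: {$,a,b,d}  B: {$,a,b,d}  C: {c}
round 3: (no change)
  S: {$,a,b,d}  A: {$,a,b,d}  B: {$,a,b,d}  C: {c}

FOLLOW(C) = ["c"]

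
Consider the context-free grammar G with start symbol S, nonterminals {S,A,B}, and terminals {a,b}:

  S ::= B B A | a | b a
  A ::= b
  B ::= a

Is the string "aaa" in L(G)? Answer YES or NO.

Convert to CNF:
  S -> B X2 | T0 T1 | a
  A -> b
  B -> a
  T0 -> b
  T1 -> a
  X2 -> B A

CYK fill:
  cell(0,0) a: {B,S,T1}  orig:{B,S}
  cell(1,1) a: {B,S,T1}  orig:{B,S}
  cell(2,2) a: {B,S,T1}  orig:{B,S}
  cell(0,1) aa: ∅
  cell(1,2) aa: ∅
  cell(0,2) aaa: ∅

S ∉ T[0,2] ⇒ NO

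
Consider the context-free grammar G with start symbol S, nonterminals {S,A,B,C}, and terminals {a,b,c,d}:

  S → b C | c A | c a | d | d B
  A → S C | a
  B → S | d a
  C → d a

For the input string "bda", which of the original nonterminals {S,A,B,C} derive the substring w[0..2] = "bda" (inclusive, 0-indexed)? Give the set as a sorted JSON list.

CNF form of G:
  S -> T0 C | T1 A | T1 T2 | T3 B | d
  A -> S C | a
  B -> T0 C | T1 A | T1 T2 | T3 B | T3 T2 | d
  C -> T3 T2
  T0 -> b
  T1 -> c
  T2 -> a
  T3 -> d

Fill CYK table bottom-up — only the sub-triangle for w[0..2]:
  [0..0]={T0}  "b"  orig:{}
  [1..1]={B,S,T3}  "d"  orig:{B,S}
  [2..2]={A,T2}  "a"  orig:{A}
  [0..1]=∅  "bd"
  [1..2]={B,C}  "da"
  [0..2]={B,S}  "bda"

Original NTs in T[0,2] deriving "bda": ["B", "S"]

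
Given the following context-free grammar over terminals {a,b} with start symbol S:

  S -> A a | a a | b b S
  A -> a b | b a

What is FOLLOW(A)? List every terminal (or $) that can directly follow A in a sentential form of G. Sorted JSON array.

Compute FIRST by fixpoint:
round 1:
  A via A→a b: +{a}
  A via A→b a: +{b}
  S via S→A a: +{a,b}
  S: {a,b}  A: {a,b}
round 2: done
  S: {a,b}  A: {a,b}

Compute FOLLOW by fixpoint:
initialize: $ ∈ FOLLOW(S)
pass 1:
  S→A a: FOLLOW(A) ⊇ FIRST(a) = {a}; new: +{a}
  FOLLOW(S)={$}  FOLLOW(A)={a}
pass 2: — fixpoint
  FOLLOW(S)={$}  FOLLOW(A)={a}

FOLLOW(A) = ["a"]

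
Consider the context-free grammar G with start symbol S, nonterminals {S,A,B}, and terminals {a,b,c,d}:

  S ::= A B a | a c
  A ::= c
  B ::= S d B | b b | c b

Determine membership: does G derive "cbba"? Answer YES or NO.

Convert to CNF:
  S -> A X5 | T3 T2
  A -> c
  B -> S X4 | T1 T1 | T2 T1
  T0 -> d
  T1 -> b
  T2 -> c
  T3 -> a
  X4 -> T0 B
  X5 -> B T3

CYK fill:
  T[0,0] 'c' = {A,T2}  orig:{A}
  T[1,1] 'b' = {T1}  orig:{}
  T[2,2] 'b' = {T1}  orig:{}
  T[3,3] 'a' = {T3}  orig:{}
  T[0,1] 'cb' = {B}
  T[1,2] 'bb' = {B}
  T[2,3] 'ba' = ∅
  T[0,2] 'cbb' = ∅
  T[1,3] 'bba' = {X5}  orig:{}
  T[0,3] 'cbba' = {S}

S ∈ T[0,3] ⇒ YES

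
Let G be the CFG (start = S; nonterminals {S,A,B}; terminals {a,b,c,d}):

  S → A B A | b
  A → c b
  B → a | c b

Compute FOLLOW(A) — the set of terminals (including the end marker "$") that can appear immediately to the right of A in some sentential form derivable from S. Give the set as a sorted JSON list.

FIRST sets, iterate to fixpoint:
iter 1:
  A via A→c b: +{c}
  B via B→a: +{a}
  B via B→c b: +{c}
  S via S→A B A: +{c}
  S via S→b: +{b}
  FIRST(S)={b,c}  FIRST(A)={c}  FIRST(B)={a,c}
iter 2: (stable)
  FIRST(S)={b,c}  FIRST(A)={c}  FIRST(B)={a,c}

FOLLOW iteration:
FOLLOW(S) := {$}
pass 1:
  S→A B A: FOLLOW(A) ⊇ FIRST(B) = {a,c}; new: +{a,c}
  S→A B A: FOLLOW(B) ⊇ FIRST(A) = {c}; new: +{c}
  S→A B A: FOLLOW(A) ⊇ FOLLOW(S) ⊇ {$}; new: +{$}
  FOLLOW(S)={$}  FOLLOW(A)={$,a,c}  FOLLOW(B)={c}
pass 2: done
  FOLLOW(S)={$}  FOLLOW(A)={$,a,c}  FOLLOW(B)={c}

FOLLOW(A) = ["$", "a", "c"]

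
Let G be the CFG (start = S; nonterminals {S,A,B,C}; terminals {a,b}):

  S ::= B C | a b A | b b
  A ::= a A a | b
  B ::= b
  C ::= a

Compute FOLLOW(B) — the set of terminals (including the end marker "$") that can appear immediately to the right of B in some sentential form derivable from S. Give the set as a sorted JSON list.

Compute FIRST by fixpoint:
iter 1:
  A via A→a A a: +{a}
  A via A→b: +{b}
  B via B→b: +{b}
  C via C→a: +{a}
  S via S→B C: +{b}
  S via S→a b A: +{a}
  FIRST(S)={a,b}  FIRST(A)={a,b}  FIRST(B)={b}  FIRST(C)={a}
iter 2: — fixpoint
  FIRST(S)={a,b}  FIRST(A)={a,b}  FIRST(B)={b}  FIRST(C)={a}

FOLLOW iteration:
initialize: $ ∈ FOLLOW(S)
round 1:
  A→a A a: FOLLOW(A) ⊇ FIRST(a) = {a}; new: +{a}
  S→B C: FOLLOW(B) ⊇ FIRST(C) = {a}; new: +{a}
  S→B C: FOLLOW(C) ⊇ FOLLOW(S) ⊇ {$}; new: +{$}
  S→a b A: FOLLOW(A) ⊇ FOLLOW(S) ⊇ {$}; new: +{$}
  FOLLOW(S)={$}  FOLLOW(A)={$,a}  FOLLOW(B)={a}  FOLLOW(C)={$}
round 2: — fixpoint
  FOLLOW(S)={$}  FOLLOW(A)={$,a}  FOLLOW(B)={a}  FOLLOW(C)={$}

FOLLOW(B) = ["a"]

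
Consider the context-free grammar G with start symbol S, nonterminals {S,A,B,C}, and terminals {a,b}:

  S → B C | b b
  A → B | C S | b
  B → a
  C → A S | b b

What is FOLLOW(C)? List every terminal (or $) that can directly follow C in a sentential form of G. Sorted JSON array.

FIRST sets, iterate to fixpoint:
pass 1:
  A via A→b: +{b}
  B via B→a: +{a}
  C via C→A S: +{b}
  S via S→B C: +{a}
  S via S→b b: +{b}
  S: {a,b}  A: {b}  B: {a}  C: {b}
pass 2:
  A via A→B: +{a}
  C via C→A S: +{a}
  S: {a,b}  A: {a,b}  B: {a}  C: {a,b}
pass 3: — fixpoint
  S: {a,b}  A: {a,b}  B: {a}  C: {a,b}

Compute FOLLOW by fixpoint:
initialize: $ ∈ FOLLOW(S)
pass 1:
  A→C S: FOLLOW(C) ⊇ FIRST(S) = {a,b}; new: +{a,b}
  C→A S: FOLLOW(A) ⊇ FIRST(S) = {a,b}; new: +{a,b}
  C→A S: FOLLOW(S) ⊇ FOLLOW(C) ⊇ {a,b}; new: +{a,b}
  S→B C: FOLLOW(B) ⊇ FIRST(C) = {a,b}; new: +{a,b}
  S→B C: FOLLOW(C) ⊇ FOLLOW(S) ⊇ {$,a,b}; new: +{$}
  S: {$,a,b}  A: {a,b}  B: {a,b}  C: {$,a,b}
pass 2: (stable)
  S: {$,a,b}  A: {a,b}  B: {a,b}  C: {$,a,b}

FOLLOW(C) = ["$", "a", "b"]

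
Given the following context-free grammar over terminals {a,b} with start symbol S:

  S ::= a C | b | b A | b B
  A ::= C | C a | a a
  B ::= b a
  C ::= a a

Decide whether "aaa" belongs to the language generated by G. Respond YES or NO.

Convert to CNF:
  S -> T0 C | T1 A | T1 B | b
  A -> C T0 | T0 T0
  B -> T1 T0
  C -> T0 T0
  T0 -> a
  T1 -> b

CYK fill:
  T[0,0] 'a' = {T0}  orig:{}
  T[1,1] 'a' = {T0}  orig:{}
  T[2,2] 'a' = {T0}  orig:{}
  T[0,1] 'aa' = {A,C}
  T[1,2] 'aa' = {A,C}
  T[0,2] 'aaa' = {A,S}

S ∈ T[0,2] ⇒ YES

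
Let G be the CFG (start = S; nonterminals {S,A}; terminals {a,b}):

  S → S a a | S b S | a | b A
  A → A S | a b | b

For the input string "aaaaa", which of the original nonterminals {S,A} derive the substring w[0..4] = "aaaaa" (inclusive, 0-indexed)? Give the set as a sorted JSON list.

CNF form of G:
  S -> S X2 | S X3 | T1 A | a
  A -> A S | T0 T1 | b
  T0 -> a
  T1 -> b
  X2 -> T0 T0
  X3 -> T1 S

CYK table (by increasing span) (cells [i..j] with 0 ≤ i ≤ j ≤ 4 only):
  cell(0,0) a: {S,T0}  orig:{S}
  cell(1,1) a: {S,T0}  orig:{S}
  cell(2,2) a: {S,T0}  orig:{S}
  cell(3,3) a: {S,T0}  orig:{S}
  cell(4,4) a: {S,T0}  orig:{S}
  cell(0,1) aa: {X2}  orig:{}
  cell(1,2) aa: {X2}  orig:{}
  cell(2,3) aa: {X2}  orig:{}
  cell(3,4) aa: {X2}  orig:{}
  cell(0,2) aaa: {S}
  cell(1,3) aaa: {S}
  cell(2,4) aaa: {S}
  cell(0,3) aaaa: ∅
  cell(1,4) aaaa: ∅
  cell(0,4) aaaaa: {S}

Original NTs in T[0,4] deriving "aaaaa": ["S"]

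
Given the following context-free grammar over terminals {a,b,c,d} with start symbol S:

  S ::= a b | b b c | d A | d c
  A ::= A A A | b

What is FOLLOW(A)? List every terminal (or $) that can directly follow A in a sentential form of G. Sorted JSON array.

FIRST sets, iterate to fixpoint:
pass 1:
  A via A→b: +{b}
  S via S→a b: +{a}
  S via S→b b c: +{b}
  S via S→d A: +{d}
  FIRST(S)={a,b,d}  FIRST(A)={b}
pass 2: done
  FIRST(S)={a,b,d}  FIRST(A)={b}

Compute FOLLOW by fixpoint:
FOLLOW(S) := {$}
round 1:
  A→A A A: FOLLOW(A) ⊇ FIRST(A) = {b}; new: +{b}
  S→d A: FOLLOW(A) ⊇ FOLLOW(S) ⊇ {$}; new: +{$}
  S: {$}  A: {$,b}
round 2: (stable)
  S: {$}  A: {$,b}

FOLLOW(A) = ["$", "b"]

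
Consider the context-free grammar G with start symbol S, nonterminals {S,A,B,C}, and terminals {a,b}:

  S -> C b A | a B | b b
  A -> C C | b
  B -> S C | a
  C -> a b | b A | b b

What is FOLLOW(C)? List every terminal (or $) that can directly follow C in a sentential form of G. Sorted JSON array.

FIRST sets, iterate to fixpoint:
[1]
  A via A→b: +{b}
  B via B→a: +{a}
  C via C→a b: +{a}
  C via C→b A: +{b}
  S via S→C b A: +{a,b}
  S: {a,b}  A: {b}  B: {a}  C: {a,b}
[2]
  A via A→C C: +{a}
  B via B→S C: +{b}
  S: {a,b}  A: {a,b}  B: {a,b}  C: {a,b}
[3] (no change)
  S: {a,b}  A: {a,b}  B: {a,b}  C: {a,b}

FOLLOW sets:
FOLLOW(S) := {$}
[1]
  A→C C: FOLLOW(C) ⊇ FIRST(C) = {a,b}; new: +{a,b}
  B→S C: FOLLOW(S) ⊇ FIRST(C) = {a,b}; new: +{a,b}
  C→b A: FOLLOW(A) ⊇ FOLLOW(C) ⊇ {a,b}; new: +{a,b}
  S→C b A: FOLLOW(A) ⊇ FOLLOW(S) ⊇ {$,a,b}; new: +{$}
  S→a B: FOLLOW(B) ⊇ FOLLOW(S) ⊇ {$,a,b}; new: +{$,a,b}
  FOLLOW[S]={$,a,b}  FOLLOW[A]={$,a,b}  FOLLOW[B]={$,a,b}  FOLLOW[C]={a,b}
[2]
  A→C C: FOLLOW(C) ⊇ FOLLOW(A) ⊇ {$,a,b}; new: +{$}
  FOLLOW[S]={$,a,b}  FOLLOW[A]={$,a,b}  FOLLOW[B]={$,a,b}  FOLLOW[C]={$,a,b}
[3] (stable)
  FOLLOW[S]={$,a,b}  FOLLOW[A]={$,a,b}  FOLLOW[B]={$,a,b}  FOLLOW[C]={$,a,b}

FOLLOW(C) = ["$", "a", "b"]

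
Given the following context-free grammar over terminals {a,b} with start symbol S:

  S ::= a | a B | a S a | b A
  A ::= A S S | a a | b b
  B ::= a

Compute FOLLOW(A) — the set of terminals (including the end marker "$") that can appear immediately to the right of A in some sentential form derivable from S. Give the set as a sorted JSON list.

FIRST sets, iterate to fixpoint:
iter 1:
  A via A→a a: +{a}
  A via A→b b: +{b}
  B via B→a: +{a}
  S via S→a: +{a}
  S via S→b A: +{b}
  S: {a,b}  A: {a,b}  B: {a}
iter 2: — fixpoint
  S: {a,b}  A: {a,b}  B: {a}

FOLLOW sets:
seed FOLLOW(S) with $
round 1:
  A→A S S: FOLLOW(A) ⊇ FIRST(S) = {a,b}; new: +{a,b}
  A→A S S: FOLLOW(S) ⊇ FIRST(S) = {a,b}; new: +{a,b}
  S→a B: FOLLOW(B) ⊇ FOLLOW(S) ⊇ {$,a,b}; new: +{$,a,b}
  S→b A: FOLLOW(A) ⊇ FOLLOW(S) ⊇ {$,a,b}; new: +{$}
  FOLLOW[S]={$,a,b}  FOLLOW[A]={$,a,b}  FOLLOW[B]={$,a,b}
round 2: (stable)
  FOLLOW[S]={$,a,b}  FOLLOW[A]={$,a,b}  FOLLOW[B]={$,a,b}

FOLLOW(A) = ["$", "a", "b"]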